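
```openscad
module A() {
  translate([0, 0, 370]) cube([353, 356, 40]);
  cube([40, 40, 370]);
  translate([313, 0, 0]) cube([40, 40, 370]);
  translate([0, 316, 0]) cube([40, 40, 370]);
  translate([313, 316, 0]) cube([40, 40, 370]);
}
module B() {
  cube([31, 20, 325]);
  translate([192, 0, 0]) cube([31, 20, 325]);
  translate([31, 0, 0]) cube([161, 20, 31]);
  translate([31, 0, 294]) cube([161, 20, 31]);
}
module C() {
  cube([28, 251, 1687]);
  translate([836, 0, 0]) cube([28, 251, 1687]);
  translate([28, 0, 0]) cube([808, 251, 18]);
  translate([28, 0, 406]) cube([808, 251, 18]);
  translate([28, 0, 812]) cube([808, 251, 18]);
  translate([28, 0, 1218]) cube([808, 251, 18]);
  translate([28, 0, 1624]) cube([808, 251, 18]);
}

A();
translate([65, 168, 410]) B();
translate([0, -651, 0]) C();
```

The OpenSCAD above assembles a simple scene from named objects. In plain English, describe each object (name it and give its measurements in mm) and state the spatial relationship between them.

A is a simple wooden stool: a rectangular seat 353 mm (x) by 356 mm (y), 40 mm thick, top face at z = 410 mm, on four square legs, each 40×40 mm in cross-section. The legs rest on z = 0, each flush with a corner of the seat.

B is a picture frame with a 161×263 mm rectangular opening (x by z) and a uniform 31 mm border on every side. Frame depth is 20 mm along y. It is built from two vertical stiles running the full outside height and two horizontal rails spanning the gap between the stiles.

C is an open bookshelf. Two side panels, each 28 mm thick, 251 mm deep and 1687 mm tall, stand 864 mm apart (outside-to-outside). Between them sit 5 shelves, each 18 mm thick and 251 mm deep, spanning the full gap between the sides. The bottom shelf rests on the floor (its underside at z = 0) and the clear gap between one shelf's top and the next shelf's underside is 388 mm.

The picture frame is on top of the stool, centred. The bookshelf is on the floor beside the stool on its −y side.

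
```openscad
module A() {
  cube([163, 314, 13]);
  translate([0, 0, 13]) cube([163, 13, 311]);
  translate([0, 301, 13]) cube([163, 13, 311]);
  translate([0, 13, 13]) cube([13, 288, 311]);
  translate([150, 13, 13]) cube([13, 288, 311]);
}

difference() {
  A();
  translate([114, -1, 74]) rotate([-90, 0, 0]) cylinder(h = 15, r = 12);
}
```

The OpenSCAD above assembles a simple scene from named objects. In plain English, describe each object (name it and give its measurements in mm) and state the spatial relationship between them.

A is an open-topped rectangular box: outside dimensions 163×314×324 mm, with a uniform wall and base thickness of 13 mm. The base is a full 163×314 slab on the floor; four walls sit on top of the base. The front and back walls (the −y and +y sides) span the full width; the two side walls fit between them.

The open box has a circular hole of radius 12 mm through its front wall, centred at (x = 114, z = 74).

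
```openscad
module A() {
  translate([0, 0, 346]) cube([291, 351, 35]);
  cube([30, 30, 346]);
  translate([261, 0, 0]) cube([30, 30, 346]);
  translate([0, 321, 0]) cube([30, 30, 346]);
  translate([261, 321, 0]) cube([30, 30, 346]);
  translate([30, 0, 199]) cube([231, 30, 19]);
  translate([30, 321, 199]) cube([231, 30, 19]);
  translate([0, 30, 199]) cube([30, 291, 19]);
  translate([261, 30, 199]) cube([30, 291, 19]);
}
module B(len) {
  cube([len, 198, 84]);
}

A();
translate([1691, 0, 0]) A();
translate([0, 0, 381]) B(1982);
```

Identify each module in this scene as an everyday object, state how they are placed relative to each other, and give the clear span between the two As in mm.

Second stool starts at x = 1691; first ends at x = 291; clear span = 1691 − 291 = 1400 mm.

A is a stool. B is a beam. A beam spans the tops of two stools. The clear span between the two stools is 1400 mm.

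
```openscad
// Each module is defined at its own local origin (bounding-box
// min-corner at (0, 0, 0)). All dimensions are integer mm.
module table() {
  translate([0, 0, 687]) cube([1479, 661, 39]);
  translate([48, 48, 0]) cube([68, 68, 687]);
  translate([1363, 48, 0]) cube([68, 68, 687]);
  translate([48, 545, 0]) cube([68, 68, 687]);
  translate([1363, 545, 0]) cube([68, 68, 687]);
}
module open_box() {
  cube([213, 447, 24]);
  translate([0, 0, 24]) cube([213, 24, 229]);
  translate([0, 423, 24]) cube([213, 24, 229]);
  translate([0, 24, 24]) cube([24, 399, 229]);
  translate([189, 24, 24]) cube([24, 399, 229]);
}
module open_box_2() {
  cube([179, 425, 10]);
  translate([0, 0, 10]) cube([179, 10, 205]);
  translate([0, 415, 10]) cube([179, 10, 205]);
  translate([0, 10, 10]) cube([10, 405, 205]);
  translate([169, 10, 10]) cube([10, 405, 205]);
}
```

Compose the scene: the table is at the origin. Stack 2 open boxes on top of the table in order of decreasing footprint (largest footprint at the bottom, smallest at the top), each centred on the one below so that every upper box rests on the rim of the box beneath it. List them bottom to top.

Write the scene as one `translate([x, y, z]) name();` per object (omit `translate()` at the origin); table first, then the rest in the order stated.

table();
translate([633, 107, 726]) open_box();
translate([650, 118, 979]) open_box_2();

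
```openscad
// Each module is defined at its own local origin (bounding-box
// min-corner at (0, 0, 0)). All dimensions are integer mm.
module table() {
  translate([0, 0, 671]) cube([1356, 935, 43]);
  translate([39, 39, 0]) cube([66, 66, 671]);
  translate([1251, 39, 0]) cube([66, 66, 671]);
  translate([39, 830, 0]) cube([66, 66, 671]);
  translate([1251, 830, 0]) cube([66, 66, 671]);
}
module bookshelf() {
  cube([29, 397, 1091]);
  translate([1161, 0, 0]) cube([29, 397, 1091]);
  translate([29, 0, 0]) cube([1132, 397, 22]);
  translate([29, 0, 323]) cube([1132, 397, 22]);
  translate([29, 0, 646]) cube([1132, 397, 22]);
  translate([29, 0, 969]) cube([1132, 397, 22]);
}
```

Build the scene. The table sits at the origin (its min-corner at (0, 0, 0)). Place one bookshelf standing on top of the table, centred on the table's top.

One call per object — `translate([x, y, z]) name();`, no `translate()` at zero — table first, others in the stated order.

table();
translate([83, 269, 714]) bookshelf();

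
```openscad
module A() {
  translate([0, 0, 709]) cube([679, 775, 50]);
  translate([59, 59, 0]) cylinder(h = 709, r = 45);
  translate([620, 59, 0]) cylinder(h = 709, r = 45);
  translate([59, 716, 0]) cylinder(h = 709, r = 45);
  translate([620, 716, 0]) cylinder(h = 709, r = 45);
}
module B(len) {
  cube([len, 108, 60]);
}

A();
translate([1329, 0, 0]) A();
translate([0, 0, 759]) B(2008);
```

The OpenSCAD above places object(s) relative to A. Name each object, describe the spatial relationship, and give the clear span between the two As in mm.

Second table starts at x = 1329; first ends at x = 679; clear span = 1329 − 679 = 650 mm.

A is a table. B is a beam. A beam spans the tops of two tables. The clear span between the two tables is 650 mm.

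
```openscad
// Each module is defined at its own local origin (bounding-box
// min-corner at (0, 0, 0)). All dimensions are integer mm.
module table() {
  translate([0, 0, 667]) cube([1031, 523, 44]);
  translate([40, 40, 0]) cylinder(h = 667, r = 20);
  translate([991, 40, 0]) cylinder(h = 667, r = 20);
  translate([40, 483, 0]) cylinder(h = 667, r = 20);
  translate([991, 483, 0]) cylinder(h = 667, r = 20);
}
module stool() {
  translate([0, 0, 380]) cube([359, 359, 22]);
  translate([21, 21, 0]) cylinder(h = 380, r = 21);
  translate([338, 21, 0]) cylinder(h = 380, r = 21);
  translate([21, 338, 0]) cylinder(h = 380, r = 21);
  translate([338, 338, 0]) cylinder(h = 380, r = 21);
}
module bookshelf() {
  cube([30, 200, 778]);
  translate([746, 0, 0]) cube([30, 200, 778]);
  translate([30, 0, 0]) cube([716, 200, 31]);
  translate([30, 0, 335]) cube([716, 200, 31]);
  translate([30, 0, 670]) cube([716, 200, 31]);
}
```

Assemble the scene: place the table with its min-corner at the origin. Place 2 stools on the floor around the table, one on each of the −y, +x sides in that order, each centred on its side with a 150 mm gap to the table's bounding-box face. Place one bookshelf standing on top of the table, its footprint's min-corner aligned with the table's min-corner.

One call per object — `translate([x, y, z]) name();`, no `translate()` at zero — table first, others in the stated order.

table();
translate([336, -509, 0]) stool();
translate([1181, 82, 0]) stool();
translate([0, 0, 711]) bookshelf();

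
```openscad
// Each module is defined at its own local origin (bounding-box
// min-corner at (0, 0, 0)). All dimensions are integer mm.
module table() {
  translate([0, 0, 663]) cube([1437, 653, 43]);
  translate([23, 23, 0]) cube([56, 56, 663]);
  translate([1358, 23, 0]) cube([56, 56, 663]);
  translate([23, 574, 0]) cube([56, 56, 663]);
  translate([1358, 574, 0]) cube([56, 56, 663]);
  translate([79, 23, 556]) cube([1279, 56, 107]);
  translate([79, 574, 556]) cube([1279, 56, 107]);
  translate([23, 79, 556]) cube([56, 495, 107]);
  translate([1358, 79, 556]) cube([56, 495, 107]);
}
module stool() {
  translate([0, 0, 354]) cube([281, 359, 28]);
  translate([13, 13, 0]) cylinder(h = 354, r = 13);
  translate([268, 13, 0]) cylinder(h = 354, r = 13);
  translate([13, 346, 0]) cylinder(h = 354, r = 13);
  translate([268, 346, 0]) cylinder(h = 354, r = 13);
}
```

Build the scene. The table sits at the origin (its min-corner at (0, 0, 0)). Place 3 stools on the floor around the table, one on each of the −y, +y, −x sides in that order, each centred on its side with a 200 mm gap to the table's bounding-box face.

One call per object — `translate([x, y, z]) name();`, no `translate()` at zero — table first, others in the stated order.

table();
translate([578, -559, 0]) stool();
translate([578, 853, 0]) stool();
translate([-481, 147, 0]) stool();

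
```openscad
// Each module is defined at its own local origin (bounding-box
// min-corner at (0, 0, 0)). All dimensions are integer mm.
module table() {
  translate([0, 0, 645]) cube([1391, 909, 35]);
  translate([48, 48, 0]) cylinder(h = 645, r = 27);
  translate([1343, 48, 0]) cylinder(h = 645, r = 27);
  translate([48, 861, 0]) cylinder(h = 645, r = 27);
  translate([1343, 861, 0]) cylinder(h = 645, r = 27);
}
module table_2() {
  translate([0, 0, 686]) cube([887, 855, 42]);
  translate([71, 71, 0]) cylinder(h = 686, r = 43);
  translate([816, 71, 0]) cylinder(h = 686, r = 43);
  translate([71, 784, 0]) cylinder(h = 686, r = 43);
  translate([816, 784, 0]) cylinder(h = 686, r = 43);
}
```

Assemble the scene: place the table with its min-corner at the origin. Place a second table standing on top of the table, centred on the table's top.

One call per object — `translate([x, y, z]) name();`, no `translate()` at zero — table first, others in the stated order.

table();
translate([252, 27, 680]) table_2();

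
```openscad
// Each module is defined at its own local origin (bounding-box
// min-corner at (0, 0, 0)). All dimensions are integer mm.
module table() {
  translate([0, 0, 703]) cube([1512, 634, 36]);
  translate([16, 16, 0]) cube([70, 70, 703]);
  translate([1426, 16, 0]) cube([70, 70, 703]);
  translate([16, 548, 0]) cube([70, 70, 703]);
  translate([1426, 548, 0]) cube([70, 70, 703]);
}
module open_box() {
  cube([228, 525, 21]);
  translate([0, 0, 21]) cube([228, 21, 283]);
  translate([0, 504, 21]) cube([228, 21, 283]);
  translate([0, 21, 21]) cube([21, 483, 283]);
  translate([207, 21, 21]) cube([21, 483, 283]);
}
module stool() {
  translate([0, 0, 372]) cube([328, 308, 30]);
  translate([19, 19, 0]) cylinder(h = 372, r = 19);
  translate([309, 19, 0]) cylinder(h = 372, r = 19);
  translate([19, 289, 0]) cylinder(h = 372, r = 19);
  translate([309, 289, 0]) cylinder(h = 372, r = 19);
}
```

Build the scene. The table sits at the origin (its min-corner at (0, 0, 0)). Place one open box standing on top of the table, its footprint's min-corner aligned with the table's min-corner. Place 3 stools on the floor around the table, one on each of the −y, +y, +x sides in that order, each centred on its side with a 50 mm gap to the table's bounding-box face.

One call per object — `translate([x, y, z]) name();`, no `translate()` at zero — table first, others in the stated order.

table();
translate([0, 0, 739]) open_box();
translate([592, -358, 0]) stool();
translate([592, 684, 0]) stool();
translate([1562, 163, 0]) stool();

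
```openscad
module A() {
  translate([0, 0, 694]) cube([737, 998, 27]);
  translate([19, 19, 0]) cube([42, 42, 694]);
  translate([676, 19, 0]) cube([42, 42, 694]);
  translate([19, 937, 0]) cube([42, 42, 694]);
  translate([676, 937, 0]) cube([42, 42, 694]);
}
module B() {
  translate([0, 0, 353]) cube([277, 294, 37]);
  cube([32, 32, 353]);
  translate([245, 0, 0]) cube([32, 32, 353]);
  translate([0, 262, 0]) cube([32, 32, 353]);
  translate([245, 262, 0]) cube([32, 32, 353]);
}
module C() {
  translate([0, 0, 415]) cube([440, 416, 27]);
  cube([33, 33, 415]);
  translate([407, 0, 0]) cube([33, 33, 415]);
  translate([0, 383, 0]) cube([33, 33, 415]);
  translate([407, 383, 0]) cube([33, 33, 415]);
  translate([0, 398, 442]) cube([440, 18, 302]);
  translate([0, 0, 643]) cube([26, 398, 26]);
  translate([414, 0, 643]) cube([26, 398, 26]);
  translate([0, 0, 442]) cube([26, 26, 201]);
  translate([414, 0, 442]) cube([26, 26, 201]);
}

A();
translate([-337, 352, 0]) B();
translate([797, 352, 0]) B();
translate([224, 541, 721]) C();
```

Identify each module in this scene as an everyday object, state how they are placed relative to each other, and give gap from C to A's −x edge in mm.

The chair's min-x is at 224; the table's min-x is 0; gap = 224 mm.

A is a table. B is a stool. C is a chair. Two stools sit around the table at the −x, +x sides. The chair is on top of the table. The gap from the chair to the table's −x edge is 224 mm.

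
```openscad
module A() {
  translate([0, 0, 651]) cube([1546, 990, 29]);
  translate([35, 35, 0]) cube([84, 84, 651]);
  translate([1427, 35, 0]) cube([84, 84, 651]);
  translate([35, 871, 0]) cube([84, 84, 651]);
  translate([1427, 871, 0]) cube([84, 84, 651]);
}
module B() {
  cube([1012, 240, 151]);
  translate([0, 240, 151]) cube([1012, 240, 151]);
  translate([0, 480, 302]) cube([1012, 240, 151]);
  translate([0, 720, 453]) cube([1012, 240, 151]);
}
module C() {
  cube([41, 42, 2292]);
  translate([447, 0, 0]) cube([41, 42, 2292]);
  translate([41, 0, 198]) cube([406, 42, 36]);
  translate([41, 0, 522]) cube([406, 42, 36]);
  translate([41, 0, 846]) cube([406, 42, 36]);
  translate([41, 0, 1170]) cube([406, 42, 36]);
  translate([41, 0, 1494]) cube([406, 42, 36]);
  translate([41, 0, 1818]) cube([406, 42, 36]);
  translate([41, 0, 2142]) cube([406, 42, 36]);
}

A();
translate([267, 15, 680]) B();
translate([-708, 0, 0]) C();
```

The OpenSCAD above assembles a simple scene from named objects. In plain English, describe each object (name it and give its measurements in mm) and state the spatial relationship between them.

A is a rectangular dining table. The top is 1546×990×29 mm with its upper surface at z = 680 mm. It stands on four 84×84 mm square legs, each inset 35 mm from the nearest pair of top edges, running from the floor to the underside of the top.

B is a straight staircase of 4 solid steps. Each step is 1012 mm wide (x), 240 mm deep (y, the going) and 151 mm tall (the rise). The first step rests on the floor; each subsequent step sits one going further in +y and one rise higher in +z, directly behind and above the previous step with no overlap.

C is a wooden ladder with two side rails of 41×42 mm section and 2292 mm height, set 488 mm apart overall. Between them run 7 rectangular rungs (42 mm deep, 36 mm thick), front faces flush with the rails' −y face. The bottom of the first rung is 198 mm above the floor and each subsequent rung is 324 mm higher than the one below.

The staircase is on top of the table, centred. The ladder is on the floor beside the table on its −x side.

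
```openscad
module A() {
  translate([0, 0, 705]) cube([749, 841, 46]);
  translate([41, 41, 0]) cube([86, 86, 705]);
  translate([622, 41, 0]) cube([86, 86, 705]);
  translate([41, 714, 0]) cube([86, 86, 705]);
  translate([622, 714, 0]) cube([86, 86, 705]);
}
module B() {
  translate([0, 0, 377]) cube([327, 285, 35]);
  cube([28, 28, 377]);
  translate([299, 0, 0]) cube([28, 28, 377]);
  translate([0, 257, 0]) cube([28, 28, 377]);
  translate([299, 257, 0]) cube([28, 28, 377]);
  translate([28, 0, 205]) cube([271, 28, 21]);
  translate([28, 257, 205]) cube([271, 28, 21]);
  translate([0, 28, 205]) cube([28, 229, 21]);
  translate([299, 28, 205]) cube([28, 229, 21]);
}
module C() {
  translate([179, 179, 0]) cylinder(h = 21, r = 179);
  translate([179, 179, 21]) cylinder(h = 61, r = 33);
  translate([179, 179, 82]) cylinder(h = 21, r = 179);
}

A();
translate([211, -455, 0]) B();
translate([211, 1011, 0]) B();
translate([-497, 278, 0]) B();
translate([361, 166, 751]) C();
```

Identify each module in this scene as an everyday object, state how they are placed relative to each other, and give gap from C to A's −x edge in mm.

A is a table. B is a stool. C is a spool. Three stools sit around the table at the −y, +y, −x sides. The spool is on top of the table. The gap from the spool to the table's −x edge is 361 mm.

The spool's min-x is at 361; the table's min-x is 0; gap = 361 mm.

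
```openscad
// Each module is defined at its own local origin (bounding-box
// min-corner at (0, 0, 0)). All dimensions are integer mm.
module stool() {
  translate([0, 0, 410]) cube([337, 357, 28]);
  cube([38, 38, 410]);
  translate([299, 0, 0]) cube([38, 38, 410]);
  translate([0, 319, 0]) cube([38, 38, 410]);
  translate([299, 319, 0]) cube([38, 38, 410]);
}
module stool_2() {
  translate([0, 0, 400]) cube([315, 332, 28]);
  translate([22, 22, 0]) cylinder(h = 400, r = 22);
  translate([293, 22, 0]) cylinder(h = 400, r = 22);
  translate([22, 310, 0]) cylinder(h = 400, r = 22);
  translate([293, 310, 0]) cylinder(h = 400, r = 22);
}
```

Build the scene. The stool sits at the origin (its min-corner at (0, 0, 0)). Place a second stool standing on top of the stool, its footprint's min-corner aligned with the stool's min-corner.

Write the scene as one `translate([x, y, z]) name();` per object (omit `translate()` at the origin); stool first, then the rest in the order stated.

stool();
translate([0, 0, 438]) stool_2();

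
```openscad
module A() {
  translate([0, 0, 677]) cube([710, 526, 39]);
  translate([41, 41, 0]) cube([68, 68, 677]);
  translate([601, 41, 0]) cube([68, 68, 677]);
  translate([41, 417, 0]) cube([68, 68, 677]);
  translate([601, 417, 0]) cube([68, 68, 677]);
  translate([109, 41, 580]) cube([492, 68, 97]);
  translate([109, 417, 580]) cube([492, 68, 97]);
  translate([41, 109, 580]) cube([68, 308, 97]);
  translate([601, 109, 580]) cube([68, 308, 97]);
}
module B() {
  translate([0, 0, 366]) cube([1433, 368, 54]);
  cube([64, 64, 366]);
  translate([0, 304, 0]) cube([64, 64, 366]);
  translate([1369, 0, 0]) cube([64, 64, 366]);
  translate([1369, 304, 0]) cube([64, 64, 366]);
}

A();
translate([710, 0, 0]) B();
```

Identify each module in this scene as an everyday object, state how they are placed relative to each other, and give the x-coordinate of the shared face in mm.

A is a table. B is a bench. The bench is against the table's +x side, with their −y faces flush. The x-coordinate of the shared face is 710 mm.

The table's +x face and the bench's −x face are both at x = 710 mm.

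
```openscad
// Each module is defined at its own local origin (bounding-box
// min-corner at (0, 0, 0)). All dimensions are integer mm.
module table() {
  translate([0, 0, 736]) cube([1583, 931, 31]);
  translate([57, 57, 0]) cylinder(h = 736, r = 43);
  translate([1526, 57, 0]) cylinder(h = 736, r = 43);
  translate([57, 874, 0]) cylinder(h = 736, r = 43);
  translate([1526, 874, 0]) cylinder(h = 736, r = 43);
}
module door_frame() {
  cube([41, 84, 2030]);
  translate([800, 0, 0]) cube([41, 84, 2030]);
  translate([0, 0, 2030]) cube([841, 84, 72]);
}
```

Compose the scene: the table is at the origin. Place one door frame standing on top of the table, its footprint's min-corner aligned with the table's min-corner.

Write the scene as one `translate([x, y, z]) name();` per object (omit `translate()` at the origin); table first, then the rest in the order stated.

table();
translate([0, 0, 767]) door_frame();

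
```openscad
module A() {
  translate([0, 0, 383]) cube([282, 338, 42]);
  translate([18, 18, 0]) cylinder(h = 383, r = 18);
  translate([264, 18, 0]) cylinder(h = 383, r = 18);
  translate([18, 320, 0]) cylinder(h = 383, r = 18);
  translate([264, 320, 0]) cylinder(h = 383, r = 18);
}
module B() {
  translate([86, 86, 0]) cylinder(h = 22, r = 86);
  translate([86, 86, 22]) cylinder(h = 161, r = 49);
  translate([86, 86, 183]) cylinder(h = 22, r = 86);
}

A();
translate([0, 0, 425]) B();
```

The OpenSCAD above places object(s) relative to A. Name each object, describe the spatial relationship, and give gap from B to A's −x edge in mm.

A is a stool. B is a spool. The spool is on top of the stool. The gap from the spool to the stool's −x edge is 0 mm.

The spool's min-x is at 0; the stool's min-x is 0; gap = 0 mm.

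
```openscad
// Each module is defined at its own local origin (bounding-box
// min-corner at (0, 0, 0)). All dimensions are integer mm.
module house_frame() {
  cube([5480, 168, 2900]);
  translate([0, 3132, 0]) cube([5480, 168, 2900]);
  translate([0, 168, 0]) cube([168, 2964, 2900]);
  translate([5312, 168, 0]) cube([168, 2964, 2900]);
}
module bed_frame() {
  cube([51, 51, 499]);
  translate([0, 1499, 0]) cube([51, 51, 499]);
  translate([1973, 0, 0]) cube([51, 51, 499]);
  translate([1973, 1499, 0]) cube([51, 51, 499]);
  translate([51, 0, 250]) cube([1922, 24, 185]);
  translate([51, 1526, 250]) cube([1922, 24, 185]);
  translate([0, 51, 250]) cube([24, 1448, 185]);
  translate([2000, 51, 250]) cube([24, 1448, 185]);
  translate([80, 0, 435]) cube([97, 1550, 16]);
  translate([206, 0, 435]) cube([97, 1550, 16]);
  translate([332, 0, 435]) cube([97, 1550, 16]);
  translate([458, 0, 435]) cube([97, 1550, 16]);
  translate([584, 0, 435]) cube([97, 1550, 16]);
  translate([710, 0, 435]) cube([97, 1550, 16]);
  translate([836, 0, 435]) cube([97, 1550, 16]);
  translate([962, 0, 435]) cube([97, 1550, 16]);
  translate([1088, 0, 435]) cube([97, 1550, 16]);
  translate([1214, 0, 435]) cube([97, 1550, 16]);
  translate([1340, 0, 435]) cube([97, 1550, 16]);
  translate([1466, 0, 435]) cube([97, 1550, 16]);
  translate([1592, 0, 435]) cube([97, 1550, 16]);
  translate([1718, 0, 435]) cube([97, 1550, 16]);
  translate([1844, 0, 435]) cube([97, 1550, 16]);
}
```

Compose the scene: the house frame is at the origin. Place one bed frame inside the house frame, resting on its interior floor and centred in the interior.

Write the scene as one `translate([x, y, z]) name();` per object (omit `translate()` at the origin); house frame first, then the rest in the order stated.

house_frame();
translate([1728, 875, 0]) bed_frame();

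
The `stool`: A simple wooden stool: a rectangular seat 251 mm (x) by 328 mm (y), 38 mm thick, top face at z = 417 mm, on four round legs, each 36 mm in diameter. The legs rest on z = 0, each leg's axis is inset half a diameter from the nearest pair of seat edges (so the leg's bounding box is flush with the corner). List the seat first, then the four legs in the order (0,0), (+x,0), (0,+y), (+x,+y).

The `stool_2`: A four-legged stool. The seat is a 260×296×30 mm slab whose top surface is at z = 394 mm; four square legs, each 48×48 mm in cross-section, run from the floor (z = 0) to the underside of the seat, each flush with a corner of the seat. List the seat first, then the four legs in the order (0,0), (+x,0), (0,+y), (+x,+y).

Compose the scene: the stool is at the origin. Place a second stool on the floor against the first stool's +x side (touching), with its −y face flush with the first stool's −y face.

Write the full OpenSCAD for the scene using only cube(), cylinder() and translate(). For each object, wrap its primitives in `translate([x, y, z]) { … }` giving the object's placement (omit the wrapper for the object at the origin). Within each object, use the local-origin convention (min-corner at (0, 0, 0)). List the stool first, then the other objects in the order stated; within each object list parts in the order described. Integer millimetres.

translate([0, 0, 379]) cube([251, 328, 38]);
translate([18, 18, 0]) cylinder(h = 379, r = 18);
translate([233, 18, 0]) cylinder(h = 379, r = 18);
translate([18, 310, 0]) cylinder(h = 379, r = 18);
translate([233, 310, 0]) cylinder(h = 379, r = 18);
translate([251, 0, 0]) {
  translate([0, 0, 364]) cube([260, 296, 30]);
  cube([48, 48, 364]);
  translate([212, 0, 0]) cube([48, 48, 364]);
  translate([0, 248, 0]) cube([48, 48, 364]);
  translate([212, 248, 0]) cube([48, 48, 364]);
}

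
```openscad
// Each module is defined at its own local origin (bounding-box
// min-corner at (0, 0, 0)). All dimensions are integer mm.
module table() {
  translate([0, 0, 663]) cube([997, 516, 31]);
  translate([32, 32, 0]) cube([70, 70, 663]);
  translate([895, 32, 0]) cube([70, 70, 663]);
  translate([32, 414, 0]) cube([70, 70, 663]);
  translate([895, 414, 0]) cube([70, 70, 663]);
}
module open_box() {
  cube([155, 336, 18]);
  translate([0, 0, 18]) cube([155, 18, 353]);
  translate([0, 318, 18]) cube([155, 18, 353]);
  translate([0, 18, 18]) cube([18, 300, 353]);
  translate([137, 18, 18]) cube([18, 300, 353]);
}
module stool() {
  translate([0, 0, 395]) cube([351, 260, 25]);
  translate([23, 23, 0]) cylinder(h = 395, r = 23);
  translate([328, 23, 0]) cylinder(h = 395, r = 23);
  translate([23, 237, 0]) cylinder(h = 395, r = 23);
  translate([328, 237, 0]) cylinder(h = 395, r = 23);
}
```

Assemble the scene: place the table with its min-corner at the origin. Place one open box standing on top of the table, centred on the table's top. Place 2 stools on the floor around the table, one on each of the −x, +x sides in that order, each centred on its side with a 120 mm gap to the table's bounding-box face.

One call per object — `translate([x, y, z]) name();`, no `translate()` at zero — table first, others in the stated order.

table();
translate([421, 90, 694]) open_box();
translate([-471, 128, 0]) stool();
translate([1117, 128, 0]) stool();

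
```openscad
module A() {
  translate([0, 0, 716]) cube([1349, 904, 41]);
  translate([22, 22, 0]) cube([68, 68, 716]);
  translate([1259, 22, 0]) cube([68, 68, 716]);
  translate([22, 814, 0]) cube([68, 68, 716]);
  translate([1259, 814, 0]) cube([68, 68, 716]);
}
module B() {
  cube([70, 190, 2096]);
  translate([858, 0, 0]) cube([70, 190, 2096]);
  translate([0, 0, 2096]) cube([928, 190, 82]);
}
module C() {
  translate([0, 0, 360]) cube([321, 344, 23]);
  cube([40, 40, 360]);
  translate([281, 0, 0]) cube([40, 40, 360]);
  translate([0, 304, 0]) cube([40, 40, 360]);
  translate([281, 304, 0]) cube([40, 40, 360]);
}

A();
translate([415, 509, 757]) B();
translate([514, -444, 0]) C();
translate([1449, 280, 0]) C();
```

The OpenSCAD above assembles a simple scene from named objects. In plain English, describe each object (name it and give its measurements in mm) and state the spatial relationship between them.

A is a table with a 1349×904 mm rectangular top, 41 mm thick, top surface at z = 757 mm, supported by four 68×68 mm square legs, each inset 22 mm from the nearest pair of top edges, running from the floor.

B is a door frame. The clear opening is 788 mm wide and 2096 mm high. Two 70 mm wide jambs, 190 mm deep, stand either side of the opening from the floor to the top of the opening. A 82 mm thick head sits across the top of both jambs, spanning the full outside width of the frame.

C is a simple wooden stool: a rectangular seat 321 mm (x) by 344 mm (y), 23 mm thick, top face at z = 383 mm, on four square legs, each 40×40 mm in cross-section. The legs rest on z = 0, each flush with a corner of the seat.

The door frame is on top of the table. Two stools sit around the table at the −y, +x sides.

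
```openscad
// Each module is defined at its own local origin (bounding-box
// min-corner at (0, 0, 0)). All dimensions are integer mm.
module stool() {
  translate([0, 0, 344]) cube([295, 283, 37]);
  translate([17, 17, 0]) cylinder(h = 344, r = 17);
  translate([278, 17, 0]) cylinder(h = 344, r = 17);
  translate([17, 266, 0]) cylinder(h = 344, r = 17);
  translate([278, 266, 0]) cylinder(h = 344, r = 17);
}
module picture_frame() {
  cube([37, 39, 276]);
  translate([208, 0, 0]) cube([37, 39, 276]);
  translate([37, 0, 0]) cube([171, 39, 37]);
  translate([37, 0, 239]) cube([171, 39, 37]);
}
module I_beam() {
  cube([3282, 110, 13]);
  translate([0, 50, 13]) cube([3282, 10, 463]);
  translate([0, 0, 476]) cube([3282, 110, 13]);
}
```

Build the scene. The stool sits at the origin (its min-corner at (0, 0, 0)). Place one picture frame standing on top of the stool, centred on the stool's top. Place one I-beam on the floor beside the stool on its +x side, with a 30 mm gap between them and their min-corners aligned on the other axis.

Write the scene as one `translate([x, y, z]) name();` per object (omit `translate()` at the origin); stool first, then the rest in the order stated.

stool();
translate([25, 122, 381]) picture_frame();
translate([325, 0, 0]) I_beam();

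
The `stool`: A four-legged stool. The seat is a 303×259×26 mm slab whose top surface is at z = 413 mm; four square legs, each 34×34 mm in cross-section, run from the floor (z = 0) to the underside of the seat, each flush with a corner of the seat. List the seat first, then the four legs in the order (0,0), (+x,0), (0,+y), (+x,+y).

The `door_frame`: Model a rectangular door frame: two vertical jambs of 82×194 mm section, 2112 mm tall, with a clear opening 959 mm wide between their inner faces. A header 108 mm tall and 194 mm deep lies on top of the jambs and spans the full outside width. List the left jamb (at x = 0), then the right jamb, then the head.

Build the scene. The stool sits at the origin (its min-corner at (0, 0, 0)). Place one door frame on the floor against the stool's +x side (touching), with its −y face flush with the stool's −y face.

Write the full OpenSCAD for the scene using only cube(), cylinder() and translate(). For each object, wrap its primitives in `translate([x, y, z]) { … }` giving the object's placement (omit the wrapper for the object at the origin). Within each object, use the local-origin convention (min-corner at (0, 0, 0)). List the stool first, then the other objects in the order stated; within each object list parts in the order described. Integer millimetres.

translate([0, 0, 387]) cube([303, 259, 26]);
cube([34, 34, 387]);
translate([269, 0, 0]) cube([34, 34, 387]);
translate([0, 225, 0]) cube([34, 34, 387]);
translate([269, 225, 0]) cube([34, 34, 387]);
translate([303, 0, 0]) {
  cube([82, 194, 2112]);
  translate([1041, 0, 0]) cube([82, 194, 2112]);
  translate([0, 0, 2112]) cube([1123, 194, 108]);
}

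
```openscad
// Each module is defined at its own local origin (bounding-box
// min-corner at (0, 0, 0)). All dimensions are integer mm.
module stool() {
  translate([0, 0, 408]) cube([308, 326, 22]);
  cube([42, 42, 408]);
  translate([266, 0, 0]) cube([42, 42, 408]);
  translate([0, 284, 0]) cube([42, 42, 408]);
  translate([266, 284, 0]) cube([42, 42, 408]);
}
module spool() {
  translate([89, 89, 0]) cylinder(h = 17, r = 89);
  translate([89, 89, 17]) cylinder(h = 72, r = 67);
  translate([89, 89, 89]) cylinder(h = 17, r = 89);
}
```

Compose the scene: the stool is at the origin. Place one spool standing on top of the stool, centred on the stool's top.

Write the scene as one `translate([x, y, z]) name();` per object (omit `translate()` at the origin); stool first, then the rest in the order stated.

stool();
translate([65, 74, 430]) spool();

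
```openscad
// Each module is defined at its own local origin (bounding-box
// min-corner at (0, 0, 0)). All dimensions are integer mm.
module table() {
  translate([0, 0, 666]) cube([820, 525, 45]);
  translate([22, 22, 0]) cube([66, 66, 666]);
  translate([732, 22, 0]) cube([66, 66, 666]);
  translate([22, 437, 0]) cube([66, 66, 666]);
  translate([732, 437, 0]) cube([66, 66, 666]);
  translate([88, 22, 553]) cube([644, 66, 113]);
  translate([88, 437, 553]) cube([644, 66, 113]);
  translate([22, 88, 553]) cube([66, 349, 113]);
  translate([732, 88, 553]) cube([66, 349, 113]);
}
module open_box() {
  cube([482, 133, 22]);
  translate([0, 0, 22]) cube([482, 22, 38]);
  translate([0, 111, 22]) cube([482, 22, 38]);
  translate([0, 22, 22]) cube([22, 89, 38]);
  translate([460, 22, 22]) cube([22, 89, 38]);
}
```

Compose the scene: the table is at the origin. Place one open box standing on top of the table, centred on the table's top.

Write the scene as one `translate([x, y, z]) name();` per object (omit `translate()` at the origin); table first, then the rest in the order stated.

table();
translate([169, 196, 711]) open_box();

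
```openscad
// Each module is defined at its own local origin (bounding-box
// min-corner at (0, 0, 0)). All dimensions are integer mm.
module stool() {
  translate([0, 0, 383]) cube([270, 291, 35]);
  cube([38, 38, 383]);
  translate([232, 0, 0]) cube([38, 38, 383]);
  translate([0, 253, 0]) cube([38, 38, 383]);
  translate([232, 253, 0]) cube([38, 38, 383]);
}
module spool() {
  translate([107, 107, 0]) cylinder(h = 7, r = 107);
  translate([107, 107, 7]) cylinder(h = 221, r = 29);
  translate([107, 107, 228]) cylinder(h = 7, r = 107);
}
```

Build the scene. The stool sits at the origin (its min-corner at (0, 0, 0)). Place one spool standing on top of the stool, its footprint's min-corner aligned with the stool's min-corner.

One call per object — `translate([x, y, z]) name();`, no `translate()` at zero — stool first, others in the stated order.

stool();
translate([0, 0, 418]) spool();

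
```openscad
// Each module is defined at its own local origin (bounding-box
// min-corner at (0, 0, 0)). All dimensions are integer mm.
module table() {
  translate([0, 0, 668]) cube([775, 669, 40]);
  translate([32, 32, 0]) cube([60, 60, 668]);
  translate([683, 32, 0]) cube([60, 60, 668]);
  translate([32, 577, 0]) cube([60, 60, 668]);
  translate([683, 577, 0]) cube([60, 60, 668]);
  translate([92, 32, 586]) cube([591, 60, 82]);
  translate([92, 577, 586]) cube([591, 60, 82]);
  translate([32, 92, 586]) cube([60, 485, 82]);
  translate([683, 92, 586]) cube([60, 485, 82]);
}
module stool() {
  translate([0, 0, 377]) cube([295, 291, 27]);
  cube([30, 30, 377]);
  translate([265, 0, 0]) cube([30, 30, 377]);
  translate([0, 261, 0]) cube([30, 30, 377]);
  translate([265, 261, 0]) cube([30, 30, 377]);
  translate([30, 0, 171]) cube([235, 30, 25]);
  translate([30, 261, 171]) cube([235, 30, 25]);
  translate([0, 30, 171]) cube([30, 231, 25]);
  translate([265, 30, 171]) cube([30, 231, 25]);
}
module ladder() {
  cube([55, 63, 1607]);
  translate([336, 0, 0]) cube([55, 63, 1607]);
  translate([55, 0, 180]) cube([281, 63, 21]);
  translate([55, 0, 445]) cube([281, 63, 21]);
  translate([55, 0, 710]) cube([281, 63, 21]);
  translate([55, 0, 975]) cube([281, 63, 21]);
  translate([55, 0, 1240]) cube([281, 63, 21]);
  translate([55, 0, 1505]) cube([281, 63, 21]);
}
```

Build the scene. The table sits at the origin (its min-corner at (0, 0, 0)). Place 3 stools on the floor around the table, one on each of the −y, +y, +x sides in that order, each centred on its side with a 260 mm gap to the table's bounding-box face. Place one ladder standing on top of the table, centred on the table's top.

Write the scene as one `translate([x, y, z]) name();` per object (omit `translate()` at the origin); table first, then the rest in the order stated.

table();
translate([240, -551, 0]) stool();
translate([240, 929, 0]) stool();
translate([1035, 189, 0]) stool();
translate([192, 303, 708]) ladder();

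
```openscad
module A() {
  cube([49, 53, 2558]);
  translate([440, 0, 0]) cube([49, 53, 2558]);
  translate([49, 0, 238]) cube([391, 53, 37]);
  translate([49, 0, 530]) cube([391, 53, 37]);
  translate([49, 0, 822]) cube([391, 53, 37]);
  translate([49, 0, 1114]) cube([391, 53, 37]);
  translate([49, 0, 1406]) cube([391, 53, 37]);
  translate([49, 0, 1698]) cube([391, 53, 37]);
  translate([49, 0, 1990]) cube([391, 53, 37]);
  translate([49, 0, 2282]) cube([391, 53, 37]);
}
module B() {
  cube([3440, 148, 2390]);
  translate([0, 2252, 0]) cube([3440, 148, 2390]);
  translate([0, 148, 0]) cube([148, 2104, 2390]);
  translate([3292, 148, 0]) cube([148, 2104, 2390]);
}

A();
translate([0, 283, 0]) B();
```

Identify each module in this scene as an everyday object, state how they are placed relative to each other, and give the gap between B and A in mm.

A is a ladder. B is a house frame. The house frame is on the floor beside the ladder on its +y side. The gap between the house frame and the ladder is 230 mm.

The house frame's nearest face is 230 mm from the ladder's +y face.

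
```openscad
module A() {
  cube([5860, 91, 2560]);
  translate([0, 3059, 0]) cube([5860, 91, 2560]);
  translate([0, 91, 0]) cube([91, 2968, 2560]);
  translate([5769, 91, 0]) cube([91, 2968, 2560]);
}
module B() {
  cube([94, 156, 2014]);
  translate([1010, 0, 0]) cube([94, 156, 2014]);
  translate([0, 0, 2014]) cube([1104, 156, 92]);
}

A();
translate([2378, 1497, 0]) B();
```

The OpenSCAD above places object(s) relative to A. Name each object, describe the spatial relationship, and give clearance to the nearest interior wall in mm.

Clearances: x = 2287, y = 1406; minimum 1406 mm.

A is a house frame. B is a door frame. The door frame sits inside the house frame, centred. The clearance to the nearest interior wall is 1406 mm.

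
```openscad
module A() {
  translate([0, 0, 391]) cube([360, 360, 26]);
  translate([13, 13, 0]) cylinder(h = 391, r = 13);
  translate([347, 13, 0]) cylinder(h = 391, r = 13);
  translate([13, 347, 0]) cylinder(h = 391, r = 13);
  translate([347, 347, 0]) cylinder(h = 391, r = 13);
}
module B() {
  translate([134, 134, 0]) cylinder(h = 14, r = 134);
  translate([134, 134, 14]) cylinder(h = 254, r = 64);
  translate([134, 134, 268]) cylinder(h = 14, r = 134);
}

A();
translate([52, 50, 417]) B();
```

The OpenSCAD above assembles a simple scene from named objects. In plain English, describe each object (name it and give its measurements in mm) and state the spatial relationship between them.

A is a four-legged stool. The seat is 360×360 mm, 26 mm thick, top at z = 417 mm. It stands on four round legs, each 26 mm in diameter, from z = 0 to the seat underside, each leg's axis is inset half a diameter from the nearest pair of seat edges (so the leg's bounding box is flush with the corner).

B is a spool: two coaxial disc flanges of radius 134 mm and thickness 14 mm, joined by a core cylinder of radius 64 mm and height 254 mm. The lower flange rests on z = 0 and the three cylinders share a vertical axis.

The spool is on top of the stool.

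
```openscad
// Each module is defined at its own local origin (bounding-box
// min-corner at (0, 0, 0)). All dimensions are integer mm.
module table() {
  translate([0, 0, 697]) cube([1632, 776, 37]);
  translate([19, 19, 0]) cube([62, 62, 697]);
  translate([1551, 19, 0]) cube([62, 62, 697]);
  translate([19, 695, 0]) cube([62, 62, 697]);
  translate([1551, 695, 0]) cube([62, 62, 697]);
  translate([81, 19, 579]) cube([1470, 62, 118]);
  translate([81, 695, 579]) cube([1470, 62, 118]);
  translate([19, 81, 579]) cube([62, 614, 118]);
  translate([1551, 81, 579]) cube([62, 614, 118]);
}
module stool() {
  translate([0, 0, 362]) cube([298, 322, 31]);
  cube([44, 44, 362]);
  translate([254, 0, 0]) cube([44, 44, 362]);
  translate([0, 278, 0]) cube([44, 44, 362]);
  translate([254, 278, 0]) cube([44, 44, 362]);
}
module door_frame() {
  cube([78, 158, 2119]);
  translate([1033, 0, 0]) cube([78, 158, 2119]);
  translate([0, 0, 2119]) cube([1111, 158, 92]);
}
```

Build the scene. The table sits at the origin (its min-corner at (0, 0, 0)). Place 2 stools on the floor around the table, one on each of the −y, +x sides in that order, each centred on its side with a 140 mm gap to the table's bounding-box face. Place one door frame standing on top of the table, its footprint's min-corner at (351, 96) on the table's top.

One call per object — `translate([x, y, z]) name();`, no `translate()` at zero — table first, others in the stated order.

table();
translate([667, -462, 0]) stool();
translate([1772, 227, 0]) stool();
translate([351, 96, 734]) door_frame();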